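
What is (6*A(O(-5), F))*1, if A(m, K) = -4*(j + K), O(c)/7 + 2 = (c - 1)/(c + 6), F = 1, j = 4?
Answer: -120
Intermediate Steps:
O(c) = -14 + 7*(-1 + c)/(6 + c) (O(c) = -14 + 7*((c - 1)/(c + 6)) = -14 + 7*((-1 + c)/(6 + c)) = -14 + 7*(-1 + c)/(6 + c))
A(m, K) = -16 - 4*K (A(m, K) = -4*(4 + K) = -16 - 4*K)
(6*A(O(-5), F))*1 = (6*(-16 - 4*1))*1 = (6*(-16 - 4))*1 = (6*(-20))*1 = -120*1 = -120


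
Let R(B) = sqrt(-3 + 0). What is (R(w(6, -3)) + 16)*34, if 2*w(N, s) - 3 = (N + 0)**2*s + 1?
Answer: 544 + 34*I*sqrt(3) ≈ 544.0 + 58.89*I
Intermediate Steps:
w(N, s) = 2 + s*N**2/2 (w(N, s) = 3/2 + ((N + 0)**2*s + 1)/2 = 3/2 + (N**2*s + 1)/2 = 3/2 + (s*N**2 + 1)/2 = 3/2 + (1 + s*N**2)/2 = 3/2 + (1/2 + s*N**2/2) = 2 + s*N**2/2)
R(B) = I*sqrt(3) (R(B) = sqrt(-3) = I*sqrt(3))
(R(w(6, -3)) + 16)*34 = (I*sqrt(3) + 16)*34 = (16 + I*sqrt(3))*34 = 544 + 34*I*sqrt(3)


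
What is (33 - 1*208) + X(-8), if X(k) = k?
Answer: -183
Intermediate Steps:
(33 - 1*208) + X(-8) = (33 - 1*208) - 8 = (33 - 208) - 8 = -175 - 8 = -183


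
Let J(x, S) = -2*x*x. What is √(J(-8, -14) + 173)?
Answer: 3*√5 ≈ 6.7082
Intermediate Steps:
J(x, S) = -2*x²
√(J(-8, -14) + 173) = √(-2*(-8)² + 173) = √(-2*64 + 173) = √(-128 + 173) = √45 = 3*√5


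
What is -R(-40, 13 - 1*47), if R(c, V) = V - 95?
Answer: 129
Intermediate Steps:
R(c, V) = -95 + V
-R(-40, 13 - 1*47) = -(-95 + (13 - 1*47)) = -(-95 + (13 - 47)) = -(-95 - 34) = -1*(-129) = 129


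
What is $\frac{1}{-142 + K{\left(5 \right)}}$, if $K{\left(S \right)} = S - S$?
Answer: $- \frac{1}{142} \approx -0.0070423$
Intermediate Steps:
$K{\left(S \right)} = 0$
$\frac{1}{-142 + K{\left(5 \right)}} = \frac{1}{-142 + 0} = \frac{1}{-142} = - \frac{1}{142}$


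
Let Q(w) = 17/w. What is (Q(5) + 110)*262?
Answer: 148554/5 ≈ 29711.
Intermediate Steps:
(Q(5) + 110)*262 = (17/5 + 110)*262 = (567/5)*262 = 148554/5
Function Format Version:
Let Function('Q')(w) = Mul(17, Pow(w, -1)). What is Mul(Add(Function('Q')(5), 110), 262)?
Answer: Rational(148554, 5) ≈ 29711.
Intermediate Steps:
Mul(Add(Function('Q')(5), 110), 262) = Mul(Add(Mul(17, Pow(5, -1)), 110), 262) = Mul(Add(Mul(17, Rational(1, 5)), 110), 262) = Mul(Add(Rational(17, 5), 110), 262) = Mul(Rational(567, 5), 262) = Rational(148554, 5)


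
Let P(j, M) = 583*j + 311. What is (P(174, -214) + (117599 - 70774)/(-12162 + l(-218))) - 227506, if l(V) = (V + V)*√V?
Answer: (-54828308*√218 + 1529454811*I)/(2*(-6081*I + 218*√218)) ≈ -1.2576e+5 + 1.5919*I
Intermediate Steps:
l(V) = 2*V^(3/2) (l(V) = (2*V)*√V = 2*V^(3/2))
P(j, M) = 311 + 583*j
(P(174, -214) + (117599 - 70774)/(-12162 + l(-218))) - 227506 = ((311 + 583*174) + (117599 - 70774)/(-12162 + 2*(-218)^(3/2))) - 227506 = ((311 + 101442) + 46825/(-12162 + 2*(-218*I*√218))) - 227506 = (101753 + 46825/(-12162 - 436*I*√218)) - 227506 = -125753 + 46825/(-12162 - 436*I*√218)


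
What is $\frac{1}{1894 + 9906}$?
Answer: $\frac{1}{11800} \approx 8.4746 \cdot 10^{-5}$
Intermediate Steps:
$\frac{1}{1894 + 9906} = \frac{1}{11800}$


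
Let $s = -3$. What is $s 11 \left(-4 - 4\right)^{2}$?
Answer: $-2112$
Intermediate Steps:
$s 11 \left(-4 - 4\right)^{2} = \left(-3\right) 11 \left(-4 - 4\right)^{2} = - 33 \left(-8\right)^{2} = \left(-33\right) 64 = -2112$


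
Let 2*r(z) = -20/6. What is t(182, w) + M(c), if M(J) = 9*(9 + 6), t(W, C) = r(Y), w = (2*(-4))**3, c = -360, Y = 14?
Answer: 400/3 ≈ 133.33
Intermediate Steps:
w = -512 (w = (-8)**3 = -512)
r(z) = -5/3 (r(z) = (-20/6)/2 = (-20*1/6)/2 = (1/2)*(-10/3) = -5/3)
t(W, C) = -5/3
M(J) = 135 (M(J) = 9*15 = 135)
t(182, w) + M(c) = -5/3 + 135 = 400/3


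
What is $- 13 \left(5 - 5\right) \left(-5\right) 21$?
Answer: $0$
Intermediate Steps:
$- 13 \left(5 - 5\right) \left(-5\right) 21 = - 13 \cdot 0 \left(-5\right) 21 = \left(-13\right) 0 \cdot 21 = 0 \cdot 21 = 0$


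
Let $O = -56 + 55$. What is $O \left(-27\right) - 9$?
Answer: $18$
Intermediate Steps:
$O = -1$
$O \left(-27\right) - 9 = \left(-1\right) \left(-27\right) - 9 = 27 - 9 = 18$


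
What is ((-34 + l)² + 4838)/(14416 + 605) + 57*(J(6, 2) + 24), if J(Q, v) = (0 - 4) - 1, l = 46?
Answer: 16272725/15021 ≈ 1083.3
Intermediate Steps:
J(Q, v) = -5 (J(Q, v) = -4 - 1 = -5)
((-34 + l)² + 4838)/(14416 + 605) + 57*(J(6, 2) + 24) = ((-34 + 46)² + 4838)/(14416 + 605) + 57*(-5 + 24) = (12² + 4838)/15021 + 57*19 = (144 + 4838)*(1/15021) + 1083 = 4982*(1/15021) + 1083 = 4982/15021 + 1083 = 16272725/15021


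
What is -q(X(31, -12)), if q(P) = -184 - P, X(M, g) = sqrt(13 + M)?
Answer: 184 + 2*sqrt(11) ≈ 190.63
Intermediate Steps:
-q(X(31, -12)) = -(-184 - sqrt(13 + 31)) = -(-184 - sqrt(44)) = -(-184 - 2*sqrt(11)) = 184 + 2*sqrt(11)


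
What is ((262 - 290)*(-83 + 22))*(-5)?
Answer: -8540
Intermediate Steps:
((262 - 290)*(-83 + 22))*(-5) = -28*(-61)*(-5) = 1708*(-5) = -8540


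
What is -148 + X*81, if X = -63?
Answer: -5251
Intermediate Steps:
-148 + X*81 = -148 - 63*81 = -148 - 5103 = -5251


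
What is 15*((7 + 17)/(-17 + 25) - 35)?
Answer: -480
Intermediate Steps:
15*((7 + 17)/(-17 + 25) - 35) = 15*(24/8 - 35) = 15*(24*(⅛) - 35) = 15*(3 - 35) = 15*(-32) = -480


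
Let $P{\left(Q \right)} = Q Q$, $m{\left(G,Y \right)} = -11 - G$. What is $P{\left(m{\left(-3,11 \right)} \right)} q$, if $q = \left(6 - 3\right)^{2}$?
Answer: $576$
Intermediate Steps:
$P{\left(Q \right)} = Q^{2}$
$q = 9$ ($q = 3^{2} = 9$)
$P{\left(m{\left(-3,11 \right)} \right)} q = \left(-11 - -3\right)^{2} \cdot 9 = \left(-11 + 3\right)^{2} \cdot 9 = \left(-8\right)^{2} \cdot 9 = 64 \cdot 9 = 576$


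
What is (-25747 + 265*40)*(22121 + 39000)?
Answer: -925799787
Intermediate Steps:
(-25747 + 265*40)*(22121 + 39000) = (-25747 + 10600)*61121 = -15147*61121 = -925799787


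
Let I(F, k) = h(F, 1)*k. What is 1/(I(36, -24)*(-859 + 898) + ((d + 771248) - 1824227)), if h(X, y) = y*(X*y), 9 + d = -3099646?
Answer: -1/4186330 ≈ -2.3887e-7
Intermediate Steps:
d = -3099655 (d = -9 - 3099646 = -3099655)
h(X, y) = X*y²
I(F, k) = F*k (I(F, k) = (F*1²)*k = (F*1)*k = F*k)
1/(I(36, -24)*(-859 + 898) + ((d + 771248) - 1824227)) = 1/((36*(-24))*(-859 + 898) + ((-3099655 + 771248) - 1824227)) = 1/(-864*39 + (-2328407 - 1824227)) = 1/(-33696 - 4152634) = 1/(-4186330) = -1/4186330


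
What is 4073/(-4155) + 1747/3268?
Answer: -6051779/13578540 ≈ -0.44569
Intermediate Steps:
4073/(-4155) + 1747/3268 = 4073*(-1/4155) + 1747*(1/3268) = -4073/4155 + 1747/3268 = -6051779/13578540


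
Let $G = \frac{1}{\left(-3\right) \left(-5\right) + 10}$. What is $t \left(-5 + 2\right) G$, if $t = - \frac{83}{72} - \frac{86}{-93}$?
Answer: $\frac{509}{18600} \approx 0.027366$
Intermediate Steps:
$t = - \frac{509}{2232}$ ($t = \left(-83\right) \frac{1}{72} - - \frac{86}{93} = - \frac{83}{72} + \frac{86}{93} = - \frac{509}{2232} \approx -0.22805$)
$G = \frac{1}{25}$ ($G = \frac{1}{15 + 10} = \frac{1}{25} \approx 0.04$)
$t \left(-5 + 2\right) G = - \frac{509 \left(-5 + 2\right) \frac{1}{25}}{2232} = - \frac{509 \left(\left(-3\right) \frac{1}{25}\right)}{2232} = \left(- \frac{509}{2232}\right) \left(- \frac{3}{25}\right) = \frac{509}{18600}$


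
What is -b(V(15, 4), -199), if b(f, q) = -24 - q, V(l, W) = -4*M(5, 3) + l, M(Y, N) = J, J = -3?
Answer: -175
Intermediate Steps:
M(Y, N) = -3
V(l, W) = 12 + l (V(l, W) = -4*(-3) + l = 12 + l)
-b(V(15, 4), -199) = -(-24 - 1*(-199)) = -(-24 + 199) = -1*175 = -175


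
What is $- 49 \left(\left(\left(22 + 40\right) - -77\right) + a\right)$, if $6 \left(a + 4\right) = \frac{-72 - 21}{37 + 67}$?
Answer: $- \frac{1374401}{208} \approx -6607.7$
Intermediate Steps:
$a = - \frac{863}{208}$ ($a = -4 + \frac{\left(-72 - 21\right) \frac{1}{37 + 67}}{6} = -4 + \frac{\left(-93\right) \frac{1}{104}}{6} = -4 + \frac{1}{6} \left(- \frac{93}{104}\right) = -4 - \frac{31}{208} = - \frac{863}{208} \approx -4.149$)
$- 49 \left(\left(\left(22 + 40\right) - -77\right) + a\right) = - 49 \left(\left(\left(22 + 40\right) - -77\right) - \frac{863}{208}\right) = - 49 \left(\left(62 + 77\right) - \frac{863}{208}\right) = - 49 \left(139 - \frac{863}{208}\right) = \left(-49\right) \frac{28049}{208} = - \frac{1374401}{208}$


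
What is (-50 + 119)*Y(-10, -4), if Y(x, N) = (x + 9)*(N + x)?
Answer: 966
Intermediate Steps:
Y(x, N) = (9 + x)*(N + x)
(-50 + 119)*Y(-10, -4) = (-50 + 119)*((-10)² + 9*(-4) + 9*(-10) - 4*(-10)) = 69*(100 - 36 - 90 + 40) = 69*14 = 966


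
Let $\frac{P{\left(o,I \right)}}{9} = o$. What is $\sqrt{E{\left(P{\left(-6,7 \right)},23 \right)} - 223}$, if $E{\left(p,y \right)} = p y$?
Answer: $i \sqrt{1465} \approx 38.275 i$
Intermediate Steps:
$P{\left(o,I \right)} = 9 o$
$\sqrt{E{\left(P{\left(-6,7 \right)},23 \right)} - 223} = \sqrt{9 \left(-6\right) 23 - 223} = \sqrt{\left(-54\right) 23 - 223} = \sqrt{-1242 - 223} = \sqrt{-1465} = i \sqrt{1465}$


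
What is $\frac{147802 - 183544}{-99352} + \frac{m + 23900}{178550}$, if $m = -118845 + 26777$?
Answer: $- \frac{97723259}{4434824900} \approx -0.022035$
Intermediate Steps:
$m = -92068$
$\frac{147802 - 183544}{-99352} + \frac{m + 23900}{178550} = \frac{147802 - 183544}{-99352} + \frac{-92068 + 23900}{178550} = \left(-35742\right) \left(- \frac{1}{99352}\right) - \frac{34084}{89275} = \frac{17871}{49676} - \frac{34084}{89275} = - \frac{97723259}{4434824900}$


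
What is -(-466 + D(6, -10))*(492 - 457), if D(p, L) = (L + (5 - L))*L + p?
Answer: 17850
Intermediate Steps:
D(p, L) = p + 5*L (D(p, L) = 5*L + p = p + 5*L)
-(-466 + D(6, -10))*(492 - 457) = -(-466 + (6 + 5*(-10)))*(492 - 457) = -(-466 + (6 - 50))*35 = -(-466 - 44)*35 = -(-510)*35 = -1*(-17850) = 17850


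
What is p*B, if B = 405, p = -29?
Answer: -11745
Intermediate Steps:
p*B = -29*405 = -11745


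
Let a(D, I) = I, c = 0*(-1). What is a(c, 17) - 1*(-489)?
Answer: 506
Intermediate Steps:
c = 0
a(c, 17) - 1*(-489) = 17 - 1*(-489) = 17 + 489 = 506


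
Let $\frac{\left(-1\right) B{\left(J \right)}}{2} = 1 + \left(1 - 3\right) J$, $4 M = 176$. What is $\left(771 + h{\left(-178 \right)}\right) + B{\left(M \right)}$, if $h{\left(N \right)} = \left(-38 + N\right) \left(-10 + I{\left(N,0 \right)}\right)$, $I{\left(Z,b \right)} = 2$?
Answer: $2673$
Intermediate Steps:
$M = 44$ ($M = \frac{1}{4} \cdot 176 = 44$)
$h{\left(N \right)} = 304 - 8 N$ ($h{\left(N \right)} = \left(-38 + N\right) \left(-10 + 2\right) = \left(-38 + N\right) \left(-8\right) = 304 - 8 N$)
$B{\left(J \right)} = -2 + 4 J$ ($B{\left(J \right)} = - 2 \left(1 + \left(1 - 3\right) J\right) = - 2 \left(1 - 2 J\right) = -2 + 4 J$)
$\left(771 + h{\left(-178 \right)}\right) + B{\left(M \right)} = \left(771 + \left(304 - -1424\right)\right) + \left(-2 + 4 \cdot 44\right) = \left(771 + \left(304 + 1424\right)\right) + \left(-2 + 176\right) = \left(771 + 1728\right) + 174 = 2499 + 174 = 2673$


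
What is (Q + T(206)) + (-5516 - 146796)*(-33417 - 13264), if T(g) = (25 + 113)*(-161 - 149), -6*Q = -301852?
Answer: 21330252002/3 ≈ 7.1101e+9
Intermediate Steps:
Q = 150926/3 (Q = -⅙*(-301852) = 150926/3 ≈ 50309.)
T(g) = -42780 (T(g) = 138*(-310) = -42780)
(Q + T(206)) + (-5516 - 146796)*(-33417 - 13264) = (150926/3 - 42780) + (-5516 - 146796)*(-33417 - 13264) = 22586/3 - 152312*(-46681) = 22586/3 + 7110076472 = 21330252002/3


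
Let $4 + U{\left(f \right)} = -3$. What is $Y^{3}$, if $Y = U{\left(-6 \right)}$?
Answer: $-343$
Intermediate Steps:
$U{\left(f \right)} = -7$ ($U{\left(f \right)} = -4 - 3 = -7$)
$Y = -7$
$Y^{3} = \left(-7\right)^{3} = -343$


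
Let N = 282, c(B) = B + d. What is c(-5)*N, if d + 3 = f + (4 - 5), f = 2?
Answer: -1974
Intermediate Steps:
d = -2 (d = -3 + (2 + (4 - 5)) = -3 + (2 - 1) = -3 + 1 = -2)
c(B) = -2 + B (c(B) = B - 2 = -2 + B)
c(-5)*N = (-2 - 5)*282 = -7*282 = -1974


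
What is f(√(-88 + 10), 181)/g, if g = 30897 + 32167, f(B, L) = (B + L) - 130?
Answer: 51/63064 + I*√78/63064 ≈ 0.0008087 + 0.00014004*I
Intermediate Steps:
f(B, L) = -130 + B + L
g = 63064
f(√(-88 + 10), 181)/g = (-130 + √(-88 + 10) + 181)/63064 = (-130 + √(-78) + 181)*(1/63064) = (-130 + I*√78 + 181)*(1/63064) = (51 + I*√78)*(1/63064) = 51/63064 + I*√78/63064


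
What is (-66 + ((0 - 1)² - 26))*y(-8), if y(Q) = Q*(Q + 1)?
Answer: -5096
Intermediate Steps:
y(Q) = Q*(1 + Q)
(-66 + ((0 - 1)² - 26))*y(-8) = (-66 + ((0 - 1)² - 26))*(-8*(1 - 8)) = (-66 + ((-1)² - 26))*(-8*(-7)) = (-66 + (1 - 26))*56 = (-66 - 25)*56 = -91*56 = -5096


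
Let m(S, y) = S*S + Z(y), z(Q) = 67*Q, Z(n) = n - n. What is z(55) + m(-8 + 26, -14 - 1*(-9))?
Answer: 4009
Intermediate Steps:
Z(n) = 0
m(S, y) = S² (m(S, y) = S*S + 0 = S² + 0 = S²)
z(55) + m(-8 + 26, -14 - 1*(-9)) = 67*55 + (-8 + 26)² = 3685 + 18² = 3685 + 324 = 4009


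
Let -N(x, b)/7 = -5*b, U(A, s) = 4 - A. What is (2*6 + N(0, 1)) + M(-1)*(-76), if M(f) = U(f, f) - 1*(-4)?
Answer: -637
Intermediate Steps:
N(x, b) = 35*b (N(x, b) = -(-35)*b = 35*b)
M(f) = 8 - f (M(f) = (4 - f) - 1*(-4) = (4 - f) + 4 = 8 - f)
(2*6 + N(0, 1)) + M(-1)*(-76) = (2*6 + 35*1) + (8 - 1*(-1))*(-76) = (12 + 35) + (8 + 1)*(-76) = 47 + 9*(-76) = 47 - 684 = -637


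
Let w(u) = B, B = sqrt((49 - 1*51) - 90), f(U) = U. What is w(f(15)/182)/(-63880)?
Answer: -I*sqrt(23)/31940 ≈ -0.00015015*I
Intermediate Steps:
B = 2*I*sqrt(23) (B = sqrt((49 - 51) - 90) = sqrt(-2 - 90) = sqrt(-92) = 2*I*sqrt(23) ≈ 9.5917*I)
w(u) = 2*I*sqrt(23)
w(f(15)/182)/(-63880) = (2*I*sqrt(23))/(-63880) = (2*I*sqrt(23))*(-1/63880) = -I*sqrt(23)/31940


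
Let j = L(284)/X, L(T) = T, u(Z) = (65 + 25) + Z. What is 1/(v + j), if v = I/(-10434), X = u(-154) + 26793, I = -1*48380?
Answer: 139445193/648056138 ≈ 0.21517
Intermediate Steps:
u(Z) = 90 + Z
I = -48380
X = 26729 (X = (90 - 154) + 26793 = -64 + 26793 = 26729)
j = 284/26729 ≈ 0.010625
v = 24190/5217 (v = -48380/(-10434) = -48380*(-1/10434) = 24190/5217 ≈ 4.6368)
1/(v + j) = 1/(24190/5217 + 284/26729) = 1/(648056138/139445193) = 139445193/648056138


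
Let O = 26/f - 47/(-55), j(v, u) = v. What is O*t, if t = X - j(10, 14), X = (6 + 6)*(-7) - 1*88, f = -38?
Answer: -32396/1045 ≈ -31.001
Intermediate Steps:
X = -172 (X = 12*(-7) - 88 = -84 - 88 = -172)
O = 178/1045 (O = 26/(-38) - 47/(-55) = 26*(-1/38) - 47*(-1/55) = -13/19 + 47/55 = 178/1045 ≈ 0.17033)
t = -182 (t = -172 - 1*10 = -172 - 10 = -182)
O*t = (178/1045)*(-182) = -32396/1045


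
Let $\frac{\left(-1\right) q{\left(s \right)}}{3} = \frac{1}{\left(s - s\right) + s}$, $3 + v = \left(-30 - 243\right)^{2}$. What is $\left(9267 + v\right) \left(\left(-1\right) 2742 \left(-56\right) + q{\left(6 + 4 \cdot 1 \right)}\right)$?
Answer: $\frac{128665575981}{10} \approx 1.2867 \cdot 10^{10}$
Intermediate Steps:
$v = 74526$ ($v = -3 + \left(-30 - 243\right)^{2} = -3 + \left(-273\right)^{2} = -3 + 74529 = 74526$)
$q{\left(s \right)} = - \frac{3}{s}$ ($q{\left(s \right)} = - \frac{3}{\left(s - s\right) + s} = - \frac{3}{0 + s} = - \frac{3}{s}$)
$\left(9267 + v\right) \left(\left(-1\right) 2742 \left(-56\right) + q{\left(6 + 4 \cdot 1 \right)}\right) = \left(9267 + 74526\right) \left(\left(-1\right) 2742 \left(-56\right) - \frac{3}{6 + 4 \cdot 1}\right) = 83793 \left(\left(-2742\right) \left(-56\right) - \frac{3}{6 + 4}\right) = 83793 \left(153552 - \frac{3}{10}\right) = 83793 \cdot \frac{1535517}{10} = \frac{128665575981}{10}$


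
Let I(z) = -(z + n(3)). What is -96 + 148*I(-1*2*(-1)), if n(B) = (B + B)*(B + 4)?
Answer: -6608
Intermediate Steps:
n(B) = 2*B*(4 + B) (n(B) = (2*B)*(4 + B) = 2*B*(4 + B))
I(z) = -42 - z (I(z) = -(z + 2*3*(4 + 3)) = -(z + 2*3*7) = -(z + 42) = -(42 + z) = -42 - z)
-96 + 148*I(-1*2*(-1)) = -96 + 148*(-42 - (-1*2)*(-1)) = -96 + 148*(-42 - (-2)*(-1)) = -96 + 148*(-42 - 1*2) = -96 + 148*(-42 - 2) = -96 + 148*(-44) = -96 - 6512 = -6608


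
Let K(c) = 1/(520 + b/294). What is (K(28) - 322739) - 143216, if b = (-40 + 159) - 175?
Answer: -5086364759/10916 ≈ -4.6596e+5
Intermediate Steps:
b = -56 (b = 119 - 175 = -56)
K(c) = 21/10916 (K(c) = 1/(520 - 56/294) = 1/(520 - 56*1/294) = 1/(520 - 4/21) = 1/(10916/21) = 21/10916)
(K(28) - 322739) - 143216 = (21/10916 - 322739) - 143216 = -3523018903/10916 - 143216 = -5086364759/10916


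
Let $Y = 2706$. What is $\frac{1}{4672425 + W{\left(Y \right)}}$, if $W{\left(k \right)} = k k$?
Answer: $\frac{1}{11994861} \approx 8.3369 \cdot 10^{-8}$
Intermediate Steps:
$W{\left(k \right)} = k^{2}$
$\frac{1}{4672425 + W{\left(Y \right)}} = \frac{1}{4672425 + 2706^{2}} = \frac{1}{4672425 + 7322436} = \frac{1}{11994861}$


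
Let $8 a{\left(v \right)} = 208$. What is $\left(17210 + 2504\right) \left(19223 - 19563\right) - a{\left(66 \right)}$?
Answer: $-6702786$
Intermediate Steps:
$a{\left(v \right)} = 26$ ($a{\left(v \right)} = \frac{1}{8} \cdot 208 = 26$)
$\left(17210 + 2504\right) \left(19223 - 19563\right) - a{\left(66 \right)} = \left(17210 + 2504\right) \left(19223 - 19563\right) - 26 = 19714 \left(-340\right) - 26 = -6702760 - 26 = -6702786$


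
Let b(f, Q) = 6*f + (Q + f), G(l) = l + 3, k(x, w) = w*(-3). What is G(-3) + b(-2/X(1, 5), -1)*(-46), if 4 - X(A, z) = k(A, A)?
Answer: 138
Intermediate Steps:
k(x, w) = -3*w
G(l) = 3 + l
X(A, z) = 4 + 3*A (X(A, z) = 4 - (-3)*A = 4 + 3*A)
b(f, Q) = Q + 7*f
G(-3) + b(-2/X(1, 5), -1)*(-46) = (3 - 3) + (-1 + 7*(-2/(4 + 3*1)))*(-46) = 0 + (-1 + 7*(-2/(4 + 3)))*(-46) = 0 + (-1 + 7*(-2/7))*(-46) = 0 + (-1 - 2)*(-46) = 0 - 3*(-46) = 0 + 138 = 138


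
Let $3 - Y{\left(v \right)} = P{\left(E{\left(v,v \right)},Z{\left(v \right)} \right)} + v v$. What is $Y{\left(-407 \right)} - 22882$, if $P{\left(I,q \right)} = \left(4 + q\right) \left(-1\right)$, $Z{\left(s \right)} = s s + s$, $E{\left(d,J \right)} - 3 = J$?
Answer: $-23282$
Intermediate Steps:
$E{\left(d,J \right)} = 3 + J$
$Z{\left(s \right)} = s + s^{2}$ ($Z{\left(s \right)} = s^{2} + s = s + s^{2}$)
$P{\left(I,q \right)} = -4 - q$
$Y{\left(v \right)} = 7 - v^{2} + v \left(1 + v\right)$ ($Y{\left(v \right)} = 3 - \left(\left(-4 - v \left(1 + v\right)\right) + v v\right) = 3 - \left(\left(-4 - v \left(1 + v\right)\right) + v^{2}\right) = 3 - \left(-4 + v^{2} - v \left(1 + v\right)\right) = 3 + \left(4 - v^{2} + v \left(1 + v\right)\right) = 7 - v^{2} + v \left(1 + v\right)$)
$Y{\left(-407 \right)} - 22882 = \left(7 - 407\right) - 22882 = -400 - 22882 = -23282$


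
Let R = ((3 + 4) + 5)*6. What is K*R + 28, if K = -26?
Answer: -1844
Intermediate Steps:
R = 72 (R = (7 + 5)*6 = 12*6 = 72)
K*R + 28 = -26*72 + 28 = -1872 + 28 = -1844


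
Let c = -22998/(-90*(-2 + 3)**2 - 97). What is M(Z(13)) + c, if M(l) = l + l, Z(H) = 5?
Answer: 24868/187 ≈ 132.98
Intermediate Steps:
M(l) = 2*l
c = 22998/187 (c = -22998/(-90*1**2 - 97) = -22998/(-90*1 - 97) = -22998/(-90 - 97) = -22998/(-187) = -22998*(-1/187) = 22998/187 ≈ 122.98)
M(Z(13)) + c = 2*5 + 22998/187 = 10 + 22998/187 = 24868/187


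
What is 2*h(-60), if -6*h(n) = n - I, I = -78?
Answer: -6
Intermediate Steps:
h(n) = -13 - n/6 (h(n) = -(n - 1*(-78))/6 = -(n + 78)/6 = -(78 + n)/6 = -13 - n/6)
2*h(-60) = 2*(-13 - ⅙*(-60)) = 2*(-13 + 10) = 2*(-3) = -6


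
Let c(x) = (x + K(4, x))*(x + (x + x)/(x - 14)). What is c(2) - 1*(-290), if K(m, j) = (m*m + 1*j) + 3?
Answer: 985/3 ≈ 328.33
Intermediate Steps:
K(m, j) = 3 + j + m**2 (K(m, j) = (m**2 + j) + 3 = (j + m**2) + 3 = 3 + j + m**2)
c(x) = (19 + 2*x)*(x + 2*x/(-14 + x)) (c(x) = (x + (3 + x + 4**2))*(x + (x + x)/(x - 14)) = (x + (3 + x + 16))*(x + (2*x)/(-14 + x)) = (x + (19 + x))*(x + 2*x/(-14 + x)) = (19 + 2*x)*(x + 2*x/(-14 + x)))
c(2) - 1*(-290) = 2*(-228 - 5*2 + 2*2**2)/(-14 + 2) - 1*(-290) = 2*(-228 - 10 + 2*4)/(-12) + 290 = 2*(-1/12)*(-228 - 10 + 8) + 290 = 2*(-1/12)*(-230) + 290 = 115/3 + 290 = 985/3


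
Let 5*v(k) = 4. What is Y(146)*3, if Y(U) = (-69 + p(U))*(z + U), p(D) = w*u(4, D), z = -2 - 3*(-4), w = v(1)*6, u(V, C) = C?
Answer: 1478412/5 ≈ 2.9568e+5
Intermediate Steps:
v(k) = ⅘ (v(k) = (⅕)*4 = ⅘)
w = 24/5 (w = (⅘)*6 = 24/5 ≈ 4.8000)
z = 10 (z = -2 + 12 = 10)
p(D) = 24*D/5
Y(U) = (-69 + 24*U/5)*(10 + U)
Y(146)*3 = (-690 - 21*146 + (24/5)*146²)*3 = (-690 - 3066 + (24/5)*21316)*3 = (-690 - 3066 + 511584/5)*3 = (492804/5)*3 = 1478412/5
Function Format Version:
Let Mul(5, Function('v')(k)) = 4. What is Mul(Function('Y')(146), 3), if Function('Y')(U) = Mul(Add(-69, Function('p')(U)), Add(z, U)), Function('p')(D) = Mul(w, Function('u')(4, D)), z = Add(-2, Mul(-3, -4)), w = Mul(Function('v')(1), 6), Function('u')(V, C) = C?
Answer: Rational(1478412, 5) ≈ 2.9568e+5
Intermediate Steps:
Function('v')(k) = Rational(4, 5) (Function('v')(k) = Mul(Rational(1, 5), 4) = Rational(4, 5))
w = Rational(24, 5) (w = Mul(Rational(4, 5), 6) = Rational(24, 5) ≈ 4.8000)
z = 10 (z = Add(-2, 12) = 10)
Function('p')(D) = Mul(Rational(24, 5), D)
Function('Y')(U) = Mul(Add(-69, Mul(Rational(24, 5), U)), Add(10, U))
Mul(Function('Y')(146), 3) = Mul(Add(-690, Mul(-21, 146), Mul(Rational(24, 5), Pow(146, 2))), 3) = Mul(Add(-690, -3066, Mul(Rational(24, 5), 21316)), 3) = Mul(Add(-690, -3066, Rational(511584, 5)), 3) = Mul(Rational(492804, 5), 3) = Rational(1478412, 5)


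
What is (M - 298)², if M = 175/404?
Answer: 14452127089/163216 ≈ 88546.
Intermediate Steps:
M = 175/404 (M = 175*(1/404) = 175/404 ≈ 0.43317)
(M - 298)² = (175/404 - 298)² = (-120217/404)² = 14452127089/163216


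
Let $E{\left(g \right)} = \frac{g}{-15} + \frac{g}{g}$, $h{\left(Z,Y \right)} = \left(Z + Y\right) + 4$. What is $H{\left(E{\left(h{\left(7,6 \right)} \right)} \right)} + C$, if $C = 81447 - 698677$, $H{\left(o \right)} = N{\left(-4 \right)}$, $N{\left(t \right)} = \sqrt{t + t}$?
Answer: $-617230 + 2 i \sqrt{2} \approx -6.1723 \cdot 10^{5} + 2.8284 i$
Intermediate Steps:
$h{\left(Z,Y \right)} = 4 + Y + Z$ ($h{\left(Z,Y \right)} = \left(Y + Z\right) + 4 = 4 + Y + Z$)
$E{\left(g \right)} = 1 - \frac{g}{15}$ ($E{\left(g \right)} = g \left(- \frac{1}{15}\right) + 1 = - \frac{g}{15} + 1 = 1 - \frac{g}{15}$)
$N{\left(t \right)} = \sqrt{2} \sqrt{t}$ ($N{\left(t \right)} = \sqrt{2 t} = \sqrt{2} \sqrt{t}$)
$H{\left(o \right)} = 2 i \sqrt{2}$ ($H{\left(o \right)} = \sqrt{2} \sqrt{-4} = \sqrt{2} \cdot 2 i = 2 i \sqrt{2}$)
$C = -617230$ ($C = 81447 - 698677 = -617230$)
$H{\left(E{\left(h{\left(7,6 \right)} \right)} \right)} + C = 2 i \sqrt{2} - 617230 = -617230 + 2 i \sqrt{2}$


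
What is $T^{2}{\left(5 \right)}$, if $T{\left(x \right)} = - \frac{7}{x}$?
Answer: $\frac{49}{25} \approx 1.96$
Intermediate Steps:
$T^{2}{\left(5 \right)} = \left(- \frac{7}{5}\right)^{2} = \frac{49}{25}$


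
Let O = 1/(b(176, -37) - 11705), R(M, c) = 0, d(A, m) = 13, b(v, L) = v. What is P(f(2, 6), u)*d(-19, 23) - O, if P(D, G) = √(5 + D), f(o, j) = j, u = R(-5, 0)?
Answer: 1/11529 + 13*√11 ≈ 43.116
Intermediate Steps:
u = 0
O = -1/11529 (O = 1/(176 - 11705) = 1/(-11529) = -1/11529 ≈ -8.6738e-5)
P(f(2, 6), u)*d(-19, 23) - O = √(5 + 6)*13 - 1*(-1/11529) = √11*13 + 1/11529 = 13*√11 + 1/11529 = 1/11529 + 13*√11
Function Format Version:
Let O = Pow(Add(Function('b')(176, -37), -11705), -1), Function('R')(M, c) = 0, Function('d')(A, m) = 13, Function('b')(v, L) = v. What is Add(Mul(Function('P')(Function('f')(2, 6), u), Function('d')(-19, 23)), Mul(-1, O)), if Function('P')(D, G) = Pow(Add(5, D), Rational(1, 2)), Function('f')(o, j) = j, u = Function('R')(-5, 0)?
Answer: Add(Rational(1, 11529), Mul(13, Pow(11, Rational(1, 2)))) ≈ 43.116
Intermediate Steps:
u = 0
O = Rational(-1, 11529) (O = Pow(Add(176, -11705), -1) = Pow(-11529, -1) = Rational(-1, 11529) ≈ -8.6738e-5)
Add(Mul(Function('P')(Function('f')(2, 6), u), Function('d')(-19, 23)), Mul(-1, O)) = Add(Mul(Pow(Add(5, 6), Rational(1, 2)), 13), Mul(-1, Rational(-1, 11529))) = Add(Mul(Pow(11, Rational(1, 2)), 13), Rational(1, 11529)) = Add(Mul(13, Pow(11, Rational(1, 2))), Rational(1, 11529)) = Add(Rational(1, 11529), Mul(13, Pow(11, Rational(1, 2))))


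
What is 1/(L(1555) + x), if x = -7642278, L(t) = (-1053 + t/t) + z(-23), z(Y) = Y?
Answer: -1/7643353 ≈ -1.3083e-7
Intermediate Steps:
L(t) = -1075 (L(t) = (-1053 + t/t) - 23 = (-1053 + 1) - 23 = -1052 - 23 = -1075)
1/(L(1555) + x) = 1/(-1075 - 7642278) = 1/(-7643353) = -1/7643353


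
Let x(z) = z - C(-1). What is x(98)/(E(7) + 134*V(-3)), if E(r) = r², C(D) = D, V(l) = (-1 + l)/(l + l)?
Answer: 297/415 ≈ 0.71566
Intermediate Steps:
V(l) = (-1 + l)/(2*l) (V(l) = (-1 + l)/((2*l)) = (-1 + l)*(1/(2*l)) = (-1 + l)/(2*l))
x(z) = 1 + z (x(z) = z - 1*(-1) = z + 1 = 1 + z)
x(98)/(E(7) + 134*V(-3)) = (1 + 98)/(7² + 134*((½)*(-1 - 3)/(-3))) = 99/(49 + 134*((½)*(-⅓)*(-4))) = 99/(49 + 134*(⅔)) = 99/(49 + 268/3) = 99/(415/3) = 99*(3/415) = 297/415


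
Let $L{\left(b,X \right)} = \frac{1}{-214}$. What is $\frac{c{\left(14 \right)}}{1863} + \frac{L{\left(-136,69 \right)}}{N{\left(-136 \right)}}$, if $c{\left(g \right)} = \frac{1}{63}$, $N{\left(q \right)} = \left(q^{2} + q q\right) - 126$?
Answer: $\frac{7771955}{925962068556} \approx 8.3934 \cdot 10^{-6}$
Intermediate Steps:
$L{\left(b,X \right)} = - \frac{1}{214}$
$N{\left(q \right)} = -126 + 2 q^{2}$ ($N{\left(q \right)} = \left(q^{2} + q^{2}\right) - 126 = 2 q^{2} - 126 = -126 + 2 q^{2}$)
$c{\left(g \right)} = \frac{1}{63}$
$\frac{c{\left(14 \right)}}{1863} + \frac{L{\left(-136,69 \right)}}{N{\left(-136 \right)}} = \frac{1}{63 \cdot 1863} - \frac{1}{214 \left(-126 + 2 \left(-136\right)^{2}\right)} = \frac{1}{63} \cdot \frac{1}{1863} - \frac{1}{214 \left(-126 + 2 \cdot 18496\right)} = \frac{1}{117369} - \frac{1}{214 \left(-126 + 36992\right)} = \frac{1}{117369} - \frac{1}{214 \cdot 36866} = \frac{1}{117369} - \frac{1}{7889324} = \frac{7771955}{925962068556}$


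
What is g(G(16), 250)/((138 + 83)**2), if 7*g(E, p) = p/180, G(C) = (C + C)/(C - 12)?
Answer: 25/6153966 ≈ 4.0624e-6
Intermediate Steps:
G(C) = 2*C/(-12 + C) (G(C) = (2*C)/(-12 + C) = 2*C/(-12 + C))
g(E, p) = p/1260 (g(E, p) = (p/180)/7 = p/1260)
g(G(16), 250)/((138 + 83)**2) = ((1/1260)*250)/((138 + 83)**2) = 25/(126*(221**2)) = (25/126)/48841 = (25/126)*(1/48841) = 25/6153966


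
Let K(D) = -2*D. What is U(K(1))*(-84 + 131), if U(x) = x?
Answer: -94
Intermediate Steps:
U(K(1))*(-84 + 131) = (-2*1)*(-84 + 131) = -2*47 = -94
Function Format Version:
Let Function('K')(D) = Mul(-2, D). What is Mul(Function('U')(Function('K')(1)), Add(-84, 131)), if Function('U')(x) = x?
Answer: -94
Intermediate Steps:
Mul(Function('U')(Function('K')(1)), Add(-84, 131)) = Mul(Mul(-2, 1), Add(-84, 131)) = Mul(-2, 47) = -94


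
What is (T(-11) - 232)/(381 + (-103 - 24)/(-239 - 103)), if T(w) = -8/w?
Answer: -870048/1434719 ≈ -0.60642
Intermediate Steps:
(T(-11) - 232)/(381 + (-103 - 24)/(-239 - 103)) = (-8/(-11) - 232)/(381 + (-103 - 24)/(-239 - 103)) = (-8*(-1/11) - 232)/(381 - 127/(-342)) = (8/11 - 232)/(381 - 127*(-1/342)) = -2544/(11*(381 + 127/342)) = -2544/(11*130429/342) = -2544/11*342/130429 = -870048/1434719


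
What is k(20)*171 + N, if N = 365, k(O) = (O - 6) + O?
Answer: 6179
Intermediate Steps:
k(O) = -6 + 2*O (k(O) = (-6 + O) + O = -6 + 2*O)
k(20)*171 + N = (-6 + 2*20)*171 + 365 = (-6 + 40)*171 + 365 = 34*171 + 365 = 5814 + 365 = 6179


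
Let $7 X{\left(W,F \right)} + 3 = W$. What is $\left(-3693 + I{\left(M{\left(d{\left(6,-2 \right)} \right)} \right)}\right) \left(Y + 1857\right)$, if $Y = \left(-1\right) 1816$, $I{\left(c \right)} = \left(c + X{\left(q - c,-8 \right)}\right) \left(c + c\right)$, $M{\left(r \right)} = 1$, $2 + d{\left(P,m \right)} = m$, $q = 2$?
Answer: $- \frac{1059481}{7} \approx -1.5135 \cdot 10^{5}$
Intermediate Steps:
$d{\left(P,m \right)} = -2 + m$
$X{\left(W,F \right)} = - \frac{3}{7} + \frac{W}{7}$
$I{\left(c \right)} = 2 c \left(- \frac{1}{7} + \frac{6 c}{7}\right)$ ($I{\left(c \right)} = \left(c + \left(- \frac{3}{7} + \frac{2 - c}{7}\right)\right) \left(c + c\right) = \left(c - \left(\frac{1}{7} + \frac{c}{7}\right)\right) 2 c = \left(- \frac{1}{7} + \frac{6 c}{7}\right) 2 c = 2 c \left(- \frac{1}{7} + \frac{6 c}{7}\right)$)
$Y = -1816$
$\left(-3693 + I{\left(M{\left(d{\left(6,-2 \right)} \right)} \right)}\right) \left(Y + 1857\right) = \left(-3693 + \frac{2}{7} \cdot 1 \left(-1 + 6 \cdot 1\right)\right) \left(-1816 + 1857\right) = \left(-3693 + \frac{2}{7} \cdot 1 \left(-1 + 6\right)\right) 41 = \left(-3693 + \frac{2}{7} \cdot 1 \cdot 5\right) 41 = \left(-3693 + \frac{10}{7}\right) 41 = \left(- \frac{25841}{7}\right) 41 = - \frac{1059481}{7}$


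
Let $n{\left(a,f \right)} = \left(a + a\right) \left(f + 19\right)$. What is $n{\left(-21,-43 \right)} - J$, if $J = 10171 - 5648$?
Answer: $-3515$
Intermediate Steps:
$J = 4523$ ($J = 10171 - 5648 = 4523$)
$n{\left(a,f \right)} = 2 a \left(19 + f\right)$
$n{\left(-21,-43 \right)} - J = 2 \left(-21\right) \left(19 - 43\right) - 4523 = 2 \left(-21\right) \left(-24\right) - 4523 = 1008 - 4523 = -3515$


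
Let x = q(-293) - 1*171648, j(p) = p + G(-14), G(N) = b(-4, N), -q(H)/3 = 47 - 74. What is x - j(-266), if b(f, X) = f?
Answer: -171297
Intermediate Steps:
q(H) = 81 (q(H) = -3*(47 - 74) = -3*(-27) = 81)
G(N) = -4
j(p) = -4 + p (j(p) = p - 4 = -4 + p)
x = -171567 (x = 81 - 1*171648 = 81 - 171648 = -171567)
x - j(-266) = -171567 - (-4 - 266) = -171567 - 1*(-270) = -171567 + 270 = -171297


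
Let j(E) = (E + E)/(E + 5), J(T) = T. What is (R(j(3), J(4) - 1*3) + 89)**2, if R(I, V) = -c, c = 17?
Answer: 5184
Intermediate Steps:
j(E) = 2*E/(5 + E) (j(E) = (2*E)/(5 + E) = 2*E/(5 + E))
R(I, V) = -17 (R(I, V) = -1*17 = -17)
(R(j(3), J(4) - 1*3) + 89)**2 = (-17 + 89)**2 = 72**2 = 5184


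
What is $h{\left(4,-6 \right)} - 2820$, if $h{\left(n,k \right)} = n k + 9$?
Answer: $-2835$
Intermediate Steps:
$h{\left(n,k \right)} = 9 + k n$ ($h{\left(n,k \right)} = k n + 9 = 9 + k n$)
$h{\left(4,-6 \right)} - 2820 = \left(9 - 24\right) - 2820 = -15 - 2820 = -2835$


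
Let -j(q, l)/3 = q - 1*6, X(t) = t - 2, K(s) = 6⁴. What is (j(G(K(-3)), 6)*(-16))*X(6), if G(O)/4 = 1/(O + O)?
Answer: -31096/27 ≈ -1151.7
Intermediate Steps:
K(s) = 1296
X(t) = -2 + t
G(O) = 2/O (G(O) = 4/(O + O) = 4/((2*O)) = 4*(1/(2*O)) = 2/O)
j(q, l) = 18 - 3*q (j(q, l) = -3*(q - 1*6) = -3*(q - 6) = -3*(-6 + q) = 18 - 3*q)
(j(G(K(-3)), 6)*(-16))*X(6) = ((18 - 6/1296)*(-16))*(-2 + 6) = ((18 - 6/1296)*(-16))*4 = ((18 - 3*1/648)*(-16))*4 = ((18 - 1/216)*(-16))*4 = ((3887/216)*(-16))*4 = -7774/27*4 = -31096/27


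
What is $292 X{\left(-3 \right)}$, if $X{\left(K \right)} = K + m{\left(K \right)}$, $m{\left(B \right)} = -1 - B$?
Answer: $-292$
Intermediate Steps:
$X{\left(K \right)} = -1$ ($X{\left(K \right)} = K - \left(1 + K\right) = -1$)
$292 X{\left(-3 \right)} = 292 \left(-1\right) = -292$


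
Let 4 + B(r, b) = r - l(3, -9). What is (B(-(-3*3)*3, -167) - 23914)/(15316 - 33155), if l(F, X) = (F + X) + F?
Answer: 23888/17839 ≈ 1.3391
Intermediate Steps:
l(F, X) = X + 2*F
B(r, b) = -1 + r (B(r, b) = -4 + (r - (-9 + 2*3)) = -4 + (r - (-9 + 6)) = -4 + (r - 1*(-3)) = -4 + (r + 3) = -4 + (3 + r) = -1 + r)
(B(-(-3*3)*3, -167) - 23914)/(15316 - 33155) = ((-1 - (-3*3)*3) - 23914)/(15316 - 33155) = ((-1 - (-9)*3) - 23914)/(-17839) = ((-1 - 1*(-27)) - 23914)*(-1/17839) = ((-1 + 27) - 23914)*(-1/17839) = (26 - 23914)*(-1/17839) = -23888*(-1/17839) = 23888/17839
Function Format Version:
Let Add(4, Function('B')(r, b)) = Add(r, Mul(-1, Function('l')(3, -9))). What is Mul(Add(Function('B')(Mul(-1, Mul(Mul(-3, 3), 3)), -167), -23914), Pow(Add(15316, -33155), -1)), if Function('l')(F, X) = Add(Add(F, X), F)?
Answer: Rational(23888, 17839) ≈ 1.3391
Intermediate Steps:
Function('l')(F, X) = Add(X, Mul(2, F))
Function('B')(r, b) = Add(-1, r) (Function('B')(r, b) = Add(-4, Add(r, Mul(-1, Add(-9, Mul(2, 3))))) = Add(-4, Add(r, Mul(-1, Add(-9, 6)))) = Add(-4, Add(r, Mul(-1, -3))) = Add(-4, Add(r, 3)) = Add(-4, Add(3, r)) = Add(-1, r))
Mul(Add(Function('B')(Mul(-1, Mul(Mul(-3, 3), 3)), -167), -23914), Pow(Add(15316, -33155), -1)) = Mul(Add(Add(-1, Mul(-1, Mul(Mul(-3, 3), 3))), -23914), Pow(Add(15316, -33155), -1)) = Mul(Add(Add(-1, Mul(-1, Mul(-9, 3))), -23914), Pow(-17839, -1)) = Mul(Add(Add(-1, Mul(-1, -27)), -23914), Rational(-1, 17839)) = Mul(Add(Add(-1, 27), -23914), Rational(-1, 17839)) = Mul(Add(26, -23914), Rational(-1, 17839)) = Mul(-23888, Rational(-1, 17839)) = Rational(23888, 17839)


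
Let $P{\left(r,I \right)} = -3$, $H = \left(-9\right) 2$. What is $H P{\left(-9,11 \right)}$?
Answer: $54$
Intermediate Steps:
$H = -18$
$H P{\left(-9,11 \right)} = \left(-18\right) \left(-3\right) = 54$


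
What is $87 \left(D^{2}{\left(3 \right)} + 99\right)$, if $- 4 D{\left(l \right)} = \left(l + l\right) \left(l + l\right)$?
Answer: $15660$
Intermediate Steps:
$D{\left(l \right)} = - l^{2}$ ($D{\left(l \right)} = - \frac{\left(l + l\right) \left(l + l\right)}{4} = - \frac{2 l 2 l}{4} = - \frac{4 l^{2}}{4} = - l^{2}$)
$87 \left(D^{2}{\left(3 \right)} + 99\right) = 87 \left(\left(- 3^{2}\right)^{2} + 99\right) = 87 \left(\left(\left(-1\right) 9\right)^{2} + 99\right) = 87 \left(\left(-9\right)^{2} + 99\right) = 87 \left(81 + 99\right) = 87 \cdot 180 = 15660$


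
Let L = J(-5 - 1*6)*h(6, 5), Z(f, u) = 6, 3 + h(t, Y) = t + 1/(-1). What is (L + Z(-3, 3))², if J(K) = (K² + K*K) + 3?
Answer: 246016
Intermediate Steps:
J(K) = 3 + 2*K² (J(K) = (K² + K²) + 3 = 2*K² + 3 = 3 + 2*K²)
h(t, Y) = -4 + t (h(t, Y) = -3 + (t + 1/(-1)) = -3 + (t - 1) = -3 + (-1 + t) = -4 + t)
L = 490 (L = (3 + 2*(-5 - 1*6)²)*(-4 + 6) = (3 + 2*(-5 - 6)²)*2 = (3 + 2*(-11)²)*2 = (3 + 2*121)*2 = (3 + 242)*2 = 245*2 = 490)
(L + Z(-3, 3))² = (490 + 6)² = 496² = 246016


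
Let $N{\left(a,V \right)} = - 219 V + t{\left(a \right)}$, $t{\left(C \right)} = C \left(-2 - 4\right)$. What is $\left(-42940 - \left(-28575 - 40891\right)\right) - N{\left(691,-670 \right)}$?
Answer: $-116058$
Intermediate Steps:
$t{\left(C \right)} = - 6 C$ ($t{\left(C \right)} = C \left(-6\right) = - 6 C$)
$N{\left(a,V \right)} = - 219 V - 6 a$
$\left(-42940 - \left(-28575 - 40891\right)\right) - N{\left(691,-670 \right)} = \left(-42940 - \left(-28575 - 40891\right)\right) - \left(\left(-219\right) \left(-670\right) - 4146\right) = \left(-42940 - \left(-28575 - 40891\right)\right) - \left(146730 - 4146\right) = \left(-42940 - -69466\right) - 142584 = \left(-42940 + 69466\right) - 142584 = 26526 - 142584 = -116058$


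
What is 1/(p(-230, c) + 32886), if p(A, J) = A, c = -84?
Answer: 1/32656 ≈ 3.0622e-5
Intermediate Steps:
1/(p(-230, c) + 32886) = 1/(-230 + 32886) = 1/32656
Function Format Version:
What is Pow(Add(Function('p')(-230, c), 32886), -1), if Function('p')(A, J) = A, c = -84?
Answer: Rational(1, 32656) ≈ 3.0622e-5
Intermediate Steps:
Pow(Add(Function('p')(-230, c), 32886), -1) = Pow(Add(-230, 32886), -1) = Pow(32656, -1) = Rational(1, 32656)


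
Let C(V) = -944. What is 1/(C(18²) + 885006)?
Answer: 1/884062 ≈ 1.1311e-6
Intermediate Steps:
1/(C(18²) + 885006) = 1/(-944 + 885006) = 1/884062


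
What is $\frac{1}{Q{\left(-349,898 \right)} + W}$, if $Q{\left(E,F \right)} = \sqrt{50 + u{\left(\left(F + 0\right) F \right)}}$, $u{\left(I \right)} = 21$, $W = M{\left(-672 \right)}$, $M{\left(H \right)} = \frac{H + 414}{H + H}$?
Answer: $- \frac{9632}{3560647} + \frac{50176 \sqrt{71}}{3560647} \approx 0.11603$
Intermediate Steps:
$M{\left(H \right)} = \frac{414 + H}{2 H}$
$W = \frac{43}{224}$ ($W = \frac{414 - 672}{2 \left(-672\right)} = \frac{1}{2} \left(- \frac{1}{672}\right) \left(-258\right) = \frac{43}{224} \approx 0.19196$)
$Q{\left(E,F \right)} = \sqrt{71}$ ($Q{\left(E,F \right)} = \sqrt{50 + 21} = \sqrt{71}$)
$\frac{1}{Q{\left(-349,898 \right)} + W} = \frac{1}{\sqrt{71} + \frac{43}{224}} = \frac{1}{\frac{43}{224} + \sqrt{71}}$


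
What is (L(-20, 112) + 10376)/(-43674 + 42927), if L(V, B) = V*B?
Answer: -904/83 ≈ -10.892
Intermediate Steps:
L(V, B) = B*V
(L(-20, 112) + 10376)/(-43674 + 42927) = (112*(-20) + 10376)/(-43674 + 42927) = (-2240 + 10376)/(-747) = 8136*(-1/747) = -904/83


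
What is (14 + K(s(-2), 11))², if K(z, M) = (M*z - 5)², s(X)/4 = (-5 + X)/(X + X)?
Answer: 27019204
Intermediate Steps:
s(X) = 2*(-5 + X)/X (s(X) = 4*((-5 + X)/(X + X)) = 4*((-5 + X)/((2*X))) = 4*((-5 + X)*(1/(2*X))) = 4*((-5 + X)/(2*X)) = 2*(-5 + X)/X)
K(z, M) = (-5 + M*z)²
(14 + K(s(-2), 11))² = (14 + (-5 + 11*(2 - 10/(-2)))²)² = (14 + (-5 + 11*(2 - 10*(-½)))²)² = (14 + (-5 + 11*(2 + 5))²)² = (14 + (-5 + 11*7)²)² = (14 + (-5 + 77)²)² = (14 + 72²)² = (14 + 5184)² = 5198² = 27019204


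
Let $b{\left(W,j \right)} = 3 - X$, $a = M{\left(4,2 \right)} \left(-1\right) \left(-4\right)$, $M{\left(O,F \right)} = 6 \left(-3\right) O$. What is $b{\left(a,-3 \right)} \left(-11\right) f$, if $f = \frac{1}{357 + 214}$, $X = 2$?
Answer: $- \frac{11}{571} \approx -0.019264$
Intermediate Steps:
$M{\left(O,F \right)} = - 18 O$
$a = -288$ ($a = \left(-18\right) 4 \left(-1\right) \left(-4\right) = \left(-72\right) \left(-1\right) \left(-4\right) = 72 \left(-4\right) = -288$)
$b{\left(W,j \right)} = 1$ ($b{\left(W,j \right)} = 3 - 2 = 1$)
$f = \frac{1}{571} \approx 0.0017513$
$b{\left(a,-3 \right)} \left(-11\right) f = 1 \left(-11\right) \frac{1}{571} = \left(-11\right) \frac{1}{571} = - \frac{11}{571}$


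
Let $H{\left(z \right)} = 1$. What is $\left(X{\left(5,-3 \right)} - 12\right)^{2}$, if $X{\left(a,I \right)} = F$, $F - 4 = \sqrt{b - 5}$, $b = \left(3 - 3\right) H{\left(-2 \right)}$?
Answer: $\left(8 - i \sqrt{5}\right)^{2} \approx 59.0 - 35.777 i$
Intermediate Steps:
$b = 0$ ($b = \left(3 - 3\right) 1 = 0 \cdot 1 = 0$)
$F = 4 + i \sqrt{5}$ ($F = 4 + \sqrt{0 - 5} = 4 + \sqrt{-5} = 4 + i \sqrt{5} \approx 4.0 + 2.2361 i$)
$X{\left(a,I \right)} = 4 + i \sqrt{5}$
$\left(X{\left(5,-3 \right)} - 12\right)^{2} = \left(\left(4 + i \sqrt{5}\right) - 12\right)^{2} = \left(-8 + i \sqrt{5}\right)^{2}$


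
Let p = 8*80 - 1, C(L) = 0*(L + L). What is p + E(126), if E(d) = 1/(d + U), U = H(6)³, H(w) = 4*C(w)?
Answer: 80515/126 ≈ 639.01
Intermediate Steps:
C(L) = 0 (C(L) = 0*(2*L) = 0)
H(w) = 0 (H(w) = 4*0 = 0)
p = 639 (p = 640 - 1 = 639)
U = 0 (U = 0³ = 0)
E(d) = 1/d (E(d) = 1/(d + 0) = 1/d)
p + E(126) = 639 + 1/126 = 80515/126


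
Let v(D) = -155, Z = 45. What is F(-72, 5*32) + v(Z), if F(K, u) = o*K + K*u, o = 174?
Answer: -24203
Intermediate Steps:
F(K, u) = 174*K + K*u
F(-72, 5*32) + v(Z) = -72*(174 + 5*32) - 155 = -72*(174 + 160) - 155 = -72*334 - 155 = -24048 - 155 = -24203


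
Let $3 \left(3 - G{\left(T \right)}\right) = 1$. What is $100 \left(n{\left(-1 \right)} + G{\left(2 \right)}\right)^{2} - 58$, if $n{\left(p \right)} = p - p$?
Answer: $\frac{5878}{9} \approx 653.11$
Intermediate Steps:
$G{\left(T \right)} = \frac{8}{3}$ ($G{\left(T \right)} = 3 - \frac{1}{3} = \frac{8}{3}$)
$n{\left(p \right)} = 0$
$100 \left(n{\left(-1 \right)} + G{\left(2 \right)}\right)^{2} - 58 = 100 \left(0 + \frac{8}{3}\right)^{2} - 58 = 100 \left(\frac{8}{3}\right)^{2} - 58 = 100 \cdot \frac{64}{9} - 58 = \frac{6400}{9} - 58 = \frac{5878}{9}$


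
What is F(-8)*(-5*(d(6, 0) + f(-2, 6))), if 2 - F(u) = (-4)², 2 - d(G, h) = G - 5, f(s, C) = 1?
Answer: 140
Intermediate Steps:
d(G, h) = 7 - G (d(G, h) = 2 - (G - 5) = 2 - (-5 + G) = 2 + (5 - G) = 7 - G)
F(u) = -14 (F(u) = 2 - 1*(-4)² = 2 - 1*16 = 2 - 16 = -14)
F(-8)*(-5*(d(6, 0) + f(-2, 6))) = -(-70)*((7 - 1*6) + 1) = -(-70)*((7 - 6) + 1) = -(-70)*(1 + 1) = -(-70)*2 = -14*(-10) = 140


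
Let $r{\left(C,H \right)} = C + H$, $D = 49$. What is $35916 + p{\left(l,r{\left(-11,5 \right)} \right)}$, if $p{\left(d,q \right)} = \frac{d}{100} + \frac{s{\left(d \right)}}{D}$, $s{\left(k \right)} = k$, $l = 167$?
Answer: $\frac{176013283}{4900} \approx 35921.0$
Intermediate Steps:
$p{\left(d,q \right)} = \frac{149 d}{4900}$ ($p{\left(d,q \right)} = \frac{d}{100} + \frac{d}{49} = \frac{149 d}{4900}$)
$35916 + p{\left(l,r{\left(-11,5 \right)} \right)} = 35916 + \frac{149}{4900} \cdot 167 = 35916 + \frac{24883}{4900} = \frac{176013283}{4900}$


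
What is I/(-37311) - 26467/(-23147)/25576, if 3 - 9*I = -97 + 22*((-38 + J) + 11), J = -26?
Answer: -246864706873/66265194749976 ≈ -0.0037254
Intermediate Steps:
I = 422/3 (I = ⅓ - (-97 + 22*((-38 - 26) + 11))/9 = ⅓ - (-97 + 22*(-64 + 11))/9 = ⅓ - (-97 + 22*(-53))/9 = ⅓ - (-97 - 1166)/9 = ⅓ - ⅑*(-1263) = ⅓ + 421/3 = 422/3 ≈ 140.67)
I/(-37311) - 26467/(-23147)/25576 = (422/3)/(-37311) - 26467/(-23147)/25576 = (422/3)*(-1/37311) - 26467*(-1/23147)*(1/25576) = -422/111933 + (26467/23147)*(1/25576) = -422/111933 + 26467/592007672 = -246864706873/66265194749976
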